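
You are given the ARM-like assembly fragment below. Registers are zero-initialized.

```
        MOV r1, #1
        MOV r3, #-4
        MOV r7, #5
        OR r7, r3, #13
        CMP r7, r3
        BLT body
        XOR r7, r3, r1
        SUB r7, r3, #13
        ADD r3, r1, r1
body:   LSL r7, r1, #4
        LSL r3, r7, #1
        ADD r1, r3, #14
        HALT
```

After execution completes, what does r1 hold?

46

after MOV r1, #1: r1=1
after MOV r3, #-4: r3=-4
after MOV r7, #5: r7=5
after OR r7, r3, #13: r7=(-4)|13=-3
CMP r7, r3  (cmp -3,-4)
BLT body: not taken
after XOR r7, r3, r1: r7=(-4)^1=-3
after SUB r7, r3, #13: r7=(-4)-13=-17
after ADD r3, r1, r1: r3=1+1=2
after LSL r7, r1, #4: r7=1<<4=16
after LSL r3, r7, #1: r3=16<<1=32
after ADD r1, r3, #14: r1=32+14=46
halt.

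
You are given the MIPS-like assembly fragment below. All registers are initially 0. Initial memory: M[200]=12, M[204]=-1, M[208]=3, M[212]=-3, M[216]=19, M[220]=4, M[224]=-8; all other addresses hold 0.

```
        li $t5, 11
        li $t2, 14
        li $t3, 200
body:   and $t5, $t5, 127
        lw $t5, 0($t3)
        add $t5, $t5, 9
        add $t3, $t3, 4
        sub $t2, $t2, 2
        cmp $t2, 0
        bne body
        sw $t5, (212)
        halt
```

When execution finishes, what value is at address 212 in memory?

1

after li $t5, 11: $t5=11
after li $t2, 14: $t2=14
after li $t3, 200: $t3=200
after and $t5, $t5, 127: $t5=11&127=11
after lw $t5, 0($t3): $t5=M[200]=12
after add $t5, $t5, 9: $t5=12+9=21
after add $t3, $t3, 4: $t3=200+4=204
after sub $t2, $t2, 2: $t2=14-2=12
cmp $t2, 0  (cmp 12,0)
bne body: taken
after and $t5, $t5, 127: $t5=21&127=21
after lw $t5, 0($t3): $t5=M[204]=-1
after add $t5, $t5, 9: $t5=(-1)+9=8
after add $t3, $t3, 4: $t3=204+4=208
after sub $t2, $t2, 2: $t2=12-2=10
cmp $t2, 0  (cmp 10,0)
bne body: taken
after and $t5, $t5, 127: $t5=8&127=8
after lw $t5, 0($t3): $t5=M[208]=3
after add $t5, $t5, 9: $t5=3+9=12
after add $t3, $t3, 4: $t3=208+4=212
after sub $t2, $t2, 2: $t2=10-2=8
cmp $t2, 0  (cmp 8,0)
bne body: taken
after and $t5, $t5, 127: $t5=12&127=12
after lw $t5, 0($t3): $t5=M[212]=-3
after add $t5, $t5, 9: $t5=(-3)+9=6
after add $t3, $t3, 4: $t3=212+4=216
after sub $t2, $t2, 2: $t2=8-2=6
cmp $t2, 0  (cmp 6,0)
bne body: taken
after and $t5, $t5, 127: $t5=6&127=6
after lw $t5, 0($t3): $t5=M[216]=19
after add $t5, $t5, 9: $t5=19+9=28
after add $t3, $t3, 4: $t3=216+4=220
after sub $t2, $t2, 2: $t2=6-2=4
cmp $t2, 0  (cmp 4,0)
bne body: taken
after and $t5, $t5, 127: $t5=28&127=28
after lw $t5, 0($t3): $t5=M[220]=4
after add $t5, $t5, 9: $t5=4+9=13
after add $t3, $t3, 4: $t3=220+4=224
after sub $t2, $t2, 2: $t2=4-2=2
cmp $t2, 0  (cmp 2,0)
bne body: taken
after and $t5, $t5, 127: $t5=13&127=13
after lw $t5, 0($t3): $t5=M[224]=-8
after add $t5, $t5, 9: $t5=(-8)+9=1
after add $t3, $t3, 4: $t3=224+4=228
after sub $t2, $t2, 2: $t2=2-2=0
cmp $t2, 0  (cmp 0,0)
bne body: not taken
sw $t5, (212) → M[212]=1
halt.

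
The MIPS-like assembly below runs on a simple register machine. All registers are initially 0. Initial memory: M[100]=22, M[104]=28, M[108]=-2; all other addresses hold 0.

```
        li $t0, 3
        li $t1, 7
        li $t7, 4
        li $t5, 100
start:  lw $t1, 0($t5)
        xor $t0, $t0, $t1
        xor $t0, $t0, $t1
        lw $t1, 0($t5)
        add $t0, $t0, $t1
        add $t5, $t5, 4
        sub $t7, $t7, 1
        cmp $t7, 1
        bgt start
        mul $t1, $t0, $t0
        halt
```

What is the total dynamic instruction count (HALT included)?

33

after li $t0, 3: $t0=3
after li $t1, 7: $t1=7
after li $t7, 4: $t7=4
after li $t5, 100: $t5=100
after lw $t1, 0($t5): $t1=M[100]=22
after xor $t0, $t0, $t1: $t0=3^22=21
after xor $t0, $t0, $t1: $t0=21^22=3
after lw $t1, 0($t5): $t1=M[100]=22
after add $t0, $t0, $t1: $t0=3+22=25
after add $t5, $t5, 4: $t5=100+4=104
after sub $t7, $t7, 1: $t7=4-1=3
cmp $t7, 1  (cmp 3,1)
bgt start: taken
after lw $t1, 0($t5): $t1=M[104]=28
after xor $t0, $t0, $t1: $t0=25^28=5
after xor $t0, $t0, $t1: $t0=5^28=25
after lw $t1, 0($t5): $t1=M[104]=28
after add $t0, $t0, $t1: $t0=25+28=53
after add $t5, $t5, 4: $t5=104+4=108
after sub $t7, $t7, 1: $t7=3-1=2
cmp $t7, 1  (cmp 2,1)
bgt start: taken
after lw $t1, 0($t5): $t1=M[108]=-2
after xor $t0, $t0, $t1: $t0=53^(-2)=-53
after xor $t0, $t0, $t1: $t0=(-53)^(-2)=53
after lw $t1, 0($t5): $t1=M[108]=-2
after add $t0, $t0, $t1: $t0=53+(-2)=51
after add $t5, $t5, 4: $t5=108+4=112
after sub $t7, $t7, 1: $t7=2-1=1
cmp $t7, 1  (cmp 1,1)
bgt start: not taken
after mul $t1, $t0, $t0: $t1=51*51=2601
halt.
Total executed instructions: 33.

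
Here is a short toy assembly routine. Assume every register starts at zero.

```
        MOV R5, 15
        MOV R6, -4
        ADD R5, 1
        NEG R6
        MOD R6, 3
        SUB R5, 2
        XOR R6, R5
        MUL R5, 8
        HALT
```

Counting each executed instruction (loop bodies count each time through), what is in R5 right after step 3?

R5=15
R6=-4
R5=15+1=16
After step 3: R5 = 16.

16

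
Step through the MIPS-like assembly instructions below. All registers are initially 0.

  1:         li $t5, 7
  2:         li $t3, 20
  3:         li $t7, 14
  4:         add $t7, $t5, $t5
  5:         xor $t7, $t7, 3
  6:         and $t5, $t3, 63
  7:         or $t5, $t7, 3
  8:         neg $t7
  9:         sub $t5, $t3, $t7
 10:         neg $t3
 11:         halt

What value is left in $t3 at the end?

-20

li $t5, 7 → $t5=7
li $t3, 20 → $t3=20
li $t7, 14 → $t7=14
add $t7, $t5, $t5 → $t7=7+7=14
xor $t7, $t7, 3 → $t7=14^3=13
and $t5, $t3, 63 → $t5=20&63=20
or $t5, $t7, 3 → $t5=13|3=15
neg $t7 → $t7=-(13)=-13
sub $t5, $t3, $t7 → $t5=20-(-13)=33
neg $t3 → $t3=-(20)=-20
halt.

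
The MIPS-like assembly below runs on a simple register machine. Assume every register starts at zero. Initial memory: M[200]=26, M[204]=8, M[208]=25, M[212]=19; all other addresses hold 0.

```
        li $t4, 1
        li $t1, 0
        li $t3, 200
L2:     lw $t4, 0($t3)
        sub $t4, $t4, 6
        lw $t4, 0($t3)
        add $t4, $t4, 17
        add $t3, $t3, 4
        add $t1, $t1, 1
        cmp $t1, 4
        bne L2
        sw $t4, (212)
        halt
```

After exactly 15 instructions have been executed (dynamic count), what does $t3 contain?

after li $t4, 1: $t4=1
after li $t1, 0: $t1=0
after li $t3, 200: $t3=200
after lw $t4, 0($t3): $t4=M[200]=26
after sub $t4, $t4, 6: $t4=26-6=20
after lw $t4, 0($t3): $t4=M[200]=26
after add $t4, $t4, 17: $t4=26+17=43
after add $t3, $t3, 4: $t3=200+4=204
after add $t1, $t1, 1: $t1=0+1=1
cmp $t1, 4  (cmp 1,4)
bne L2: taken
after lw $t4, 0($t3): $t4=M[204]=8
after sub $t4, $t4, 6: $t4=8-6=2
after lw $t4, 0($t3): $t4=M[204]=8
after add $t4, $t4, 17: $t4=8+17=25
After step 15: $t3 = 204.

204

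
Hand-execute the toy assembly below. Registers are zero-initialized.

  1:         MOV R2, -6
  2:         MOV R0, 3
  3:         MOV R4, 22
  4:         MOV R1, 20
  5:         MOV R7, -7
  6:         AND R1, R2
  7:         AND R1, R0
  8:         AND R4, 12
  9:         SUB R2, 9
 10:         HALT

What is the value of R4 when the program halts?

4

MOV R2, -6 → R2=-6
MOV R0, 3 → R0=3
MOV R4, 22 → R4=22
MOV R1, 20 → R1=20
MOV R7, -7 → R7=-7
AND R1, R2 → R1=20&(-6)=16
AND R1, R0 → R1=16&3=0
AND R4, 12 → R4=22&12=4
SUB R2, 9 → R2=(-6)-9=-15
halt.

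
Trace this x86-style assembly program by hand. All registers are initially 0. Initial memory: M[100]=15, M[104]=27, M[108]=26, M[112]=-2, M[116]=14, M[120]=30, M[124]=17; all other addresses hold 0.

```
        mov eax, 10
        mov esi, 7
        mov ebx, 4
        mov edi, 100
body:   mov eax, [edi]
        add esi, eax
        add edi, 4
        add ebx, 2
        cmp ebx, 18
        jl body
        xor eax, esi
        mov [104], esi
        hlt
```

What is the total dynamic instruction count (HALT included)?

mov eax, 10 → eax=10
mov esi, 7 → esi=7
mov ebx, 4 → ebx=4
mov edi, 100 → edi=100
mov eax, [edi] → eax=M[100]=15
add esi, eax → esi=7+15=22
add edi, 4 → edi=100+4=104
add ebx, 2 → ebx=4+2=6
cmp ebx, 18  (cmp 6,18)
jl body: taken
mov eax, [edi] → eax=M[104]=27
add esi, eax → esi=22+27=49
add edi, 4 → edi=104+4=108
add ebx, 2 → ebx=6+2=8
cmp ebx, 18  (cmp 8,18)
jl body: taken
mov eax, [edi] → eax=M[108]=26
add esi, eax → esi=49+26=75
add edi, 4 → edi=108+4=112
add ebx, 2 → ebx=8+2=10
cmp ebx, 18  (cmp 10,18)
jl body: taken
mov eax, [edi] → eax=M[112]=-2
add esi, eax → esi=75+(-2)=73
add edi, 4 → edi=112+4=116
add ebx, 2 → ebx=10+2=12
cmp ebx, 18  (cmp 12,18)
jl body: taken
mov eax, [edi] → eax=M[116]=14
add esi, eax → esi=73+14=87
add edi, 4 → edi=116+4=120
add ebx, 2 → ebx=12+2=14
cmp ebx, 18  (cmp 14,18)
jl body: taken
mov eax, [edi] → eax=M[120]=30
add esi, eax → esi=87+30=117
add edi, 4 → edi=120+4=124
add ebx, 2 → ebx=14+2=16
cmp ebx, 18  (cmp 16,18)
jl body: taken
mov eax, [edi] → eax=M[124]=17
add esi, eax → esi=117+17=134
add edi, 4 → edi=124+4=128
add ebx, 2 → ebx=16+2=18
cmp ebx, 18  (cmp 18,18)
jl body: not taken
xor eax, esi → eax=17^134=151
mov [104], esi → M[104]=134
halt.
Total executed instructions: 49.

49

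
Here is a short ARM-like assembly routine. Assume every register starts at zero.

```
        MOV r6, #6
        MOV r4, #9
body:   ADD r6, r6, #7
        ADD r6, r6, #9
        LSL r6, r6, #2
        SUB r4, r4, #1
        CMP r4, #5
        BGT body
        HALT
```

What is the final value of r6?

6976

MOV r6, #6 → r6=6
MOV r4, #9 → r4=9
ADD r6, r6, #7 → r6=6+7=13
ADD r6, r6, #9 → r6=13+9=22
LSL r6, r6, #2 → r6=22<<2=88
SUB r4, r4, #1 → r4=9-1=8
CMP r4, #5  (cmp 8,5)
BGT body: taken
ADD r6, r6, #7 → r6=88+7=95
ADD r6, r6, #9 → r6=95+9=104
LSL r6, r6, #2 → r6=104<<2=416
SUB r4, r4, #1 → r4=8-1=7
CMP r4, #5  (cmp 7,5)
BGT body: taken
ADD r6, r6, #7 → r6=416+7=423
ADD r6, r6, #9 → r6=423+9=432
LSL r6, r6, #2 → r6=432<<2=1728
SUB r4, r4, #1 → r4=7-1=6
CMP r4, #5  (cmp 6,5)
BGT body: taken
ADD r6, r6, #7 → r6=1728+7=1735
ADD r6, r6, #9 → r6=1735+9=1744
LSL r6, r6, #2 → r6=1744<<2=6976
SUB r4, r4, #1 → r4=6-1=5
CMP r4, #5  (cmp 5,5)
BGT body: not taken
halt.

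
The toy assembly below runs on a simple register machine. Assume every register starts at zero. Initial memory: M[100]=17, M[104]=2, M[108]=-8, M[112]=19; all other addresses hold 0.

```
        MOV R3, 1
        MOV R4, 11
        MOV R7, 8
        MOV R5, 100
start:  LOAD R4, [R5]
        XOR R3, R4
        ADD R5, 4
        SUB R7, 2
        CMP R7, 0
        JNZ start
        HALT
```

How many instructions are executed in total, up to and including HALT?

after MOV R3, 1: R3=1
after MOV R4, 11: R4=11
after MOV R7, 8: R7=8
after MOV R5, 100: R5=100
after LOAD R4, [R5]: R4=M[100]=17
after XOR R3, R4: R3=1^17=16
after ADD R5, 4: R5=100+4=104
after SUB R7, 2: R7=8-2=6
CMP R7, 0  (cmp 6,0)
JNZ start: taken
after LOAD R4, [R5]: R4=M[104]=2
after XOR R3, R4: R3=16^2=18
after ADD R5, 4: R5=104+4=108
after SUB R7, 2: R7=6-2=4
CMP R7, 0  (cmp 4,0)
JNZ start: taken
after LOAD R4, [R5]: R4=M[108]=-8
after XOR R3, R4: R3=18^(-8)=-22
after ADD R5, 4: R5=108+4=112
after SUB R7, 2: R7=4-2=2
CMP R7, 0  (cmp 2,0)
JNZ start: taken
after LOAD R4, [R5]: R4=M[112]=19
after XOR R3, R4: R3=(-22)^19=-7
after ADD R5, 4: R5=112+4=116
after SUB R7, 2: R7=2-2=0
CMP R7, 0  (cmp 0,0)
JNZ start: not taken
halt.
Total executed instructions: 29.

29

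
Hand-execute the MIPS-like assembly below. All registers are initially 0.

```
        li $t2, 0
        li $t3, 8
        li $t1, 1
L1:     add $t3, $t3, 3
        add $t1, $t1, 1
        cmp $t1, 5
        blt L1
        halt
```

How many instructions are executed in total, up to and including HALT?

20

$t2=0
$t3=8
$t1=1
$t3=8+3=11
$t1=1+1=2
cmp $t1, 5  (cmp 2,5)
blt L1: taken
$t3=11+3=14
$t1=2+1=3
cmp $t1, 5  (cmp 3,5)
blt L1: taken
$t3=14+3=17
$t1=3+1=4
cmp $t1, 5  (cmp 4,5)
blt L1: taken
$t3=17+3=20
$t1=4+1=5
cmp $t1, 5  (cmp 5,5)
blt L1: not taken
halt.
Total executed instructions: 20.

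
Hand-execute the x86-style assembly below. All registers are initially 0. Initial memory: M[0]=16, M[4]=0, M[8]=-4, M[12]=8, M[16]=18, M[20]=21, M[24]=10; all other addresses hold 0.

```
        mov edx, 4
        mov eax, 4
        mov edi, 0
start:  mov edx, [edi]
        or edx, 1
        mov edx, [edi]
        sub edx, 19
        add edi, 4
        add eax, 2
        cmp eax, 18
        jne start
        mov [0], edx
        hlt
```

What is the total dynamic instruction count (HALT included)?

mov edx, 4 → edx=4
mov eax, 4 → eax=4
mov edi, 0 → edi=0
mov edx, [edi] → edx=M[0]=16
or edx, 1 → edx=16|1=17
mov edx, [edi] → edx=M[0]=16
sub edx, 19 → edx=16-19=-3
add edi, 4 → edi=0+4=4
add eax, 2 → eax=4+2=6
cmp eax, 18  (cmp 6,18)
jne start: taken
mov edx, [edi] → edx=M[4]=0
or edx, 1 → edx=0|1=1
mov edx, [edi] → edx=M[4]=0
sub edx, 19 → edx=0-19=-19
add edi, 4 → edi=4+4=8
add eax, 2 → eax=6+2=8
cmp eax, 18  (cmp 8,18)
jne start: taken
mov edx, [edi] → edx=M[8]=-4
or edx, 1 → edx=(-4)|1=-3
mov edx, [edi] → edx=M[8]=-4
sub edx, 19 → edx=(-4)-19=-23
add edi, 4 → edi=8+4=12
add eax, 2 → eax=8+2=10
cmp eax, 18  (cmp 10,18)
jne start: taken
mov edx, [edi] → edx=M[12]=8
or edx, 1 → edx=8|1=9
mov edx, [edi] → edx=M[12]=8
sub edx, 19 → edx=8-19=-11
add edi, 4 → edi=12+4=16
add eax, 2 → eax=10+2=12
cmp eax, 18  (cmp 12,18)
jne start: taken
mov edx, [edi] → edx=M[16]=18
or edx, 1 → edx=18|1=19
mov edx, [edi] → edx=M[16]=18
sub edx, 19 → edx=18-19=-1
add edi, 4 → edi=16+4=20
add eax, 2 → eax=12+2=14
cmp eax, 18  (cmp 14,18)
jne start: taken
mov edx, [edi] → edx=M[20]=21
or edx, 1 → edx=21|1=21
mov edx, [edi] → edx=M[20]=21
sub edx, 19 → edx=21-19=2
add edi, 4 → edi=20+4=24
add eax, 2 → eax=14+2=16
cmp eax, 18  (cmp 16,18)
jne start: taken
mov edx, [edi] → edx=M[24]=10
or edx, 1 → edx=10|1=11
mov edx, [edi] → edx=M[24]=10
sub edx, 19 → edx=10-19=-9
add edi, 4 → edi=24+4=28
add eax, 2 → eax=16+2=18
cmp eax, 18  (cmp 18,18)
jne start: not taken
mov [0], edx → M[0]=-9
halt.
Total executed instructions: 61.

61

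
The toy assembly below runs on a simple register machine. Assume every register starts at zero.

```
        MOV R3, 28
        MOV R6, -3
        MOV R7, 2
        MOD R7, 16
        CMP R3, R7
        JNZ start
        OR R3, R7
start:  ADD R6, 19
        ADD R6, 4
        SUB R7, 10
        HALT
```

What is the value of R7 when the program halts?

-8

MOV R3, 28 → R3=28
MOV R6, -3 → R6=-3
MOV R7, 2 → R7=2
MOD R7, 16 → R7=2%16=2
CMP R3, R7  (cmp 28,2)
JNZ start: taken
ADD R6, 19 → R6=(-3)+19=16
ADD R6, 4 → R6=16+4=20
SUB R7, 10 → R7=2-10=-8
halt.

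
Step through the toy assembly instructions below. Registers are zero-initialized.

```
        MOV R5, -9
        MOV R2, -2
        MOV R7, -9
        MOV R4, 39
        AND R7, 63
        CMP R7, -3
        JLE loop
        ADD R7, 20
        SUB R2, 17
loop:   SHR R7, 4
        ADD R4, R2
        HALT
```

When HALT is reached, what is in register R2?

R5=-9
R2=-2
R7=-9
R4=39
R7=(-9)&63=55
CMP R7, -3  (cmp 55,-3)
JLE loop: not taken
R7=55+20=75
R2=(-2)-17=-19
R7=75>>4=4
R4=39+(-19)=20
halt.

-19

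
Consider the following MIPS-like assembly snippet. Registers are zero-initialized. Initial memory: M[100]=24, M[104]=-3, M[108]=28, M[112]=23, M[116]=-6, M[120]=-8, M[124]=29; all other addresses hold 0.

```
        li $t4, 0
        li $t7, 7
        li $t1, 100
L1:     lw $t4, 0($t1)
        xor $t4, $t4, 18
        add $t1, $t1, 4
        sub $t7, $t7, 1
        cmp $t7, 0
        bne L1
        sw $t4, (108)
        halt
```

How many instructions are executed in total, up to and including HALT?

47

$t4=0
$t7=7
$t1=100
$t4=M[100]=24
$t4=24^18=10
$t1=100+4=104
$t7=7-1=6
cmp $t7, 0  (cmp 6,0)
bne L1: taken
$t4=M[104]=-3
$t4=(-3)^18=-17
$t1=104+4=108
$t7=6-1=5
cmp $t7, 0  (cmp 5,0)
bne L1: taken
$t4=M[108]=28
$t4=28^18=14
$t1=108+4=112
$t7=5-1=4
cmp $t7, 0  (cmp 4,0)
bne L1: taken
$t4=M[112]=23
$t4=23^18=5
$t1=112+4=116
$t7=4-1=3
cmp $t7, 0  (cmp 3,0)
bne L1: taken
$t4=M[116]=-6
$t4=(-6)^18=-24
$t1=116+4=120
$t7=3-1=2
cmp $t7, 0  (cmp 2,0)
bne L1: taken
$t4=M[120]=-8
$t4=(-8)^18=-22
$t1=120+4=124
$t7=2-1=1
cmp $t7, 0  (cmp 1,0)
bne L1: taken
$t4=M[124]=29
$t4=29^18=15
$t1=124+4=128
$t7=1-1=0
cmp $t7, 0  (cmp 0,0)
bne L1: not taken
sw $t4, (108) → M[108]=15
halt.
Total executed instructions: 47.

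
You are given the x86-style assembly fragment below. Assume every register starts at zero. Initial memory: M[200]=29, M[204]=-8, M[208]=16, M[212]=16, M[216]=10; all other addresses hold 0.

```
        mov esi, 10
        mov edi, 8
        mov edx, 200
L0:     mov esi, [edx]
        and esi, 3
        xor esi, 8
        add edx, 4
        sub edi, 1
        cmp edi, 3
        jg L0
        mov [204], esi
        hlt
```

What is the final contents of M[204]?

after mov esi, 10: esi=10
after mov edi, 8: edi=8
after mov edx, 200: edx=200
after mov esi, [edx]: esi=M[200]=29
after and esi, 3: esi=29&3=1
after xor esi, 8: esi=1^8=9
after add edx, 4: edx=200+4=204
after sub edi, 1: edi=8-1=7
cmp edi, 3  (cmp 7,3)
jg L0: taken
after mov esi, [edx]: esi=M[204]=-8
after and esi, 3: esi=(-8)&3=0
after xor esi, 8: esi=0^8=8
after add edx, 4: edx=204+4=208
after sub edi, 1: edi=7-1=6
cmp edi, 3  (cmp 6,3)
jg L0: taken
after mov esi, [edx]: esi=M[208]=16
after and esi, 3: esi=16&3=0
after xor esi, 8: esi=0^8=8
after add edx, 4: edx=208+4=212
after sub edi, 1: edi=6-1=5
cmp edi, 3  (cmp 5,3)
jg L0: taken
after mov esi, [edx]: esi=M[212]=16
after and esi, 3: esi=16&3=0
after xor esi, 8: esi=0^8=8
after add edx, 4: edx=212+4=216
after sub edi, 1: edi=5-1=4
cmp edi, 3  (cmp 4,3)
jg L0: taken
after mov esi, [edx]: esi=M[216]=10
after and esi, 3: esi=10&3=2
after xor esi, 8: esi=2^8=10
after add edx, 4: edx=216+4=220
after sub edi, 1: edi=4-1=3
cmp edi, 3  (cmp 3,3)
jg L0: not taken
mov [204], esi → M[204]=10
halt.

10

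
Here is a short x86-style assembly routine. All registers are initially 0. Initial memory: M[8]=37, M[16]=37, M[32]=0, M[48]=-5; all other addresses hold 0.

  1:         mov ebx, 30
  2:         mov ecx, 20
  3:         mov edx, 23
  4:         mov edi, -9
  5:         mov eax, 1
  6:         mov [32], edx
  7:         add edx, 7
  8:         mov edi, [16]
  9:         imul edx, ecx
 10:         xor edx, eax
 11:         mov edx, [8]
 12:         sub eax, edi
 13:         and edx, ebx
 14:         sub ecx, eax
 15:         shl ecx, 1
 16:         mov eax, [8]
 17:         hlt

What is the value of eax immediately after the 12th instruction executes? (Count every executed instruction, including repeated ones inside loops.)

ebx=30
ecx=20
edx=23
edi=-9
eax=1
mov [32], edx → M[32]=23
edx=23+7=30
edi=M[16]=37
edx=30*20=600
edx=600^1=601
edx=M[8]=37
eax=1-37=-36
After step 12: eax = -36.

-36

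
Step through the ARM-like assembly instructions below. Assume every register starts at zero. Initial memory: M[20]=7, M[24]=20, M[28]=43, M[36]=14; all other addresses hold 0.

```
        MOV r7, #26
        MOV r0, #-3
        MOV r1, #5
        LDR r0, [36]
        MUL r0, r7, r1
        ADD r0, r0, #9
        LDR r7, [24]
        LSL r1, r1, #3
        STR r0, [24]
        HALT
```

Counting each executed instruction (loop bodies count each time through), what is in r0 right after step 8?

r7=26
r0=-3
r1=5
r0=M[36]=14
r0=26*5=130
r0=130+9=139
r7=M[24]=20
r1=5<<3=40
After step 8: r0 = 139.

139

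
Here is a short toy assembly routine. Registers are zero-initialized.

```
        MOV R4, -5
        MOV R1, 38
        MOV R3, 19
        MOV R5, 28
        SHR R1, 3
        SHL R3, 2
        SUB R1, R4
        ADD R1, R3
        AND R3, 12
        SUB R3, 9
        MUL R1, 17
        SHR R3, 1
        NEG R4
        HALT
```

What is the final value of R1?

after MOV R4, -5: R4=-5
after MOV R1, 38: R1=38
after MOV R3, 19: R3=19
after MOV R5, 28: R5=28
after SHR R1, 3: R1=38>>3=4
after SHL R3, 2: R3=19<<2=76
after SUB R1, R4: R1=4-(-5)=9
after ADD R1, R3: R1=9+76=85
after AND R3, 12: R3=76&12=12
after SUB R3, 9: R3=12-9=3
after MUL R1, 17: R1=85*17=1445
after SHR R3, 1: R3=3>>1=1
after NEG R4: R4=-(-5)=5
halt.

1445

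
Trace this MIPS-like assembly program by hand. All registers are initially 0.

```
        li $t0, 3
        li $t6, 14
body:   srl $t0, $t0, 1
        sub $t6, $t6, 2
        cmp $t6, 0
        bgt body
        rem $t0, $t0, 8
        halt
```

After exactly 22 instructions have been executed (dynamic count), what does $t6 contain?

after li $t0, 3: $t0=3
after li $t6, 14: $t6=14
after srl $t0, $t0, 1: $t0=3>>1=1
after sub $t6, $t6, 2: $t6=14-2=12
cmp $t6, 0  (cmp 12,0)
bgt body: taken
after srl $t0, $t0, 1: $t0=1>>1=0
after sub $t6, $t6, 2: $t6=12-2=10
cmp $t6, 0  (cmp 10,0)
bgt body: taken
after srl $t0, $t0, 1: $t0=0>>1=0
after sub $t6, $t6, 2: $t6=10-2=8
cmp $t6, 0  (cmp 8,0)
bgt body: taken
after srl $t0, $t0, 1: $t0=0>>1=0
after sub $t6, $t6, 2: $t6=8-2=6
cmp $t6, 0  (cmp 6,0)
bgt body: taken
after srl $t0, $t0, 1: $t0=0>>1=0
after sub $t6, $t6, 2: $t6=6-2=4
cmp $t6, 0  (cmp 4,0)
bgt body: taken
After step 22: $t6 = 4.

4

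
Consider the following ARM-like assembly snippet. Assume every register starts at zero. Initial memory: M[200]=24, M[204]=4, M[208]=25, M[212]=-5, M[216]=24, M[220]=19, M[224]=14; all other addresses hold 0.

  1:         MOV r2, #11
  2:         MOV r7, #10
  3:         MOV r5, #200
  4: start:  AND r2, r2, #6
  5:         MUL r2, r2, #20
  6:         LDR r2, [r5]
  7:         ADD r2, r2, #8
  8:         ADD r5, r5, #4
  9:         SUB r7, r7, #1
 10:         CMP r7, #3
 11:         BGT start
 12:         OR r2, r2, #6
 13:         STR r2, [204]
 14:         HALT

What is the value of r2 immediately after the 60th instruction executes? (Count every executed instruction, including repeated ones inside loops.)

after MOV r2, #11: r2=11
after MOV r7, #10: r7=10
after MOV r5, #200: r5=200
after AND r2, r2, #6: r2=11&6=2
after MUL r2, r2, #20: r2=2*20=40
after LDR r2, [r5]: r2=M[200]=24
after ADD r2, r2, #8: r2=24+8=32
after ADD r5, r5, #4: r5=200+4=204
after SUB r7, r7, #1: r7=10-1=9
CMP r7, #3  (cmp 9,3)
BGT start: taken
after AND r2, r2, #6: r2=32&6=0
after MUL r2, r2, #20: r2=0*20=0
after LDR r2, [r5]: r2=M[204]=4
after ADD r2, r2, #8: r2=4+8=12
after ADD r5, r5, #4: r5=204+4=208
after SUB r7, r7, #1: r7=9-1=8
CMP r7, #3  (cmp 8,3)
BGT start: taken
after AND r2, r2, #6: r2=12&6=4
after MUL r2, r2, #20: r2=4*20=80
after LDR r2, [r5]: r2=M[208]=25
after ADD r2, r2, #8: r2=25+8=33
after ADD r5, r5, #4: r5=208+4=212
after SUB r7, r7, #1: r7=8-1=7
CMP r7, #3  (cmp 7,3)
BGT start: taken
after AND r2, r2, #6: r2=33&6=0
after MUL r2, r2, #20: r2=0*20=0
after LDR r2, [r5]: r2=M[212]=-5
after ADD r2, r2, #8: r2=(-5)+8=3
after ADD r5, r5, #4: r5=212+4=216
after SUB r7, r7, #1: r7=7-1=6
CMP r7, #3  (cmp 6,3)
BGT start: taken
after AND r2, r2, #6: r2=3&6=2
after MUL r2, r2, #20: r2=2*20=40
after LDR r2, [r5]: r2=M[216]=24
after ADD r2, r2, #8: r2=24+8=32
after ADD r5, r5, #4: r5=216+4=220
after SUB r7, r7, #1: r7=6-1=5
CMP r7, #3  (cmp 5,3)
BGT start: taken
after AND r2, r2, #6: r2=32&6=0
after MUL r2, r2, #20: r2=0*20=0
after LDR r2, [r5]: r2=M[220]=19
after ADD r2, r2, #8: r2=19+8=27
after ADD r5, r5, #4: r5=220+4=224
after SUB r7, r7, #1: r7=5-1=4
CMP r7, #3  (cmp 4,3)
BGT start: taken
after AND r2, r2, #6: r2=27&6=2
after MUL r2, r2, #20: r2=2*20=40
after LDR r2, [r5]: r2=M[224]=14
after ADD r2, r2, #8: r2=14+8=22
after ADD r5, r5, #4: r5=224+4=228
after SUB r7, r7, #1: r7=4-1=3
CMP r7, #3  (cmp 3,3)
BGT start: not taken
after OR r2, r2, #6: r2=22|6=22
After step 60: r2 = 22.

22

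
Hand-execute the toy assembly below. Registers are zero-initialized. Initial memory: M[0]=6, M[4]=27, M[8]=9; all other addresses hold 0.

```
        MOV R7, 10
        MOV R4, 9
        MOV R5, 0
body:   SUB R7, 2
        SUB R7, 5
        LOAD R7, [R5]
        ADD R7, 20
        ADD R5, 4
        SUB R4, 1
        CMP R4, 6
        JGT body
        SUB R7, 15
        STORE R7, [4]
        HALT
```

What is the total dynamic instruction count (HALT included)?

after MOV R7, 10: R7=10
after MOV R4, 9: R4=9
after MOV R5, 0: R5=0
after SUB R7, 2: R7=10-2=8
after SUB R7, 5: R7=8-5=3
after LOAD R7, [R5]: R7=M[0]=6
after ADD R7, 20: R7=6+20=26
after ADD R5, 4: R5=0+4=4
after SUB R4, 1: R4=9-1=8
CMP R4, 6  (cmp 8,6)
JGT body: taken
after SUB R7, 2: R7=26-2=24
after SUB R7, 5: R7=24-5=19
after LOAD R7, [R5]: R7=M[4]=27
after ADD R7, 20: R7=27+20=47
after ADD R5, 4: R5=4+4=8
after SUB R4, 1: R4=8-1=7
CMP R4, 6  (cmp 7,6)
JGT body: taken
after SUB R7, 2: R7=47-2=45
after SUB R7, 5: R7=45-5=40
after LOAD R7, [R5]: R7=M[8]=9
after ADD R7, 20: R7=9+20=29
after ADD R5, 4: R5=8+4=12
after SUB R4, 1: R4=7-1=6
CMP R4, 6  (cmp 6,6)
JGT body: not taken
after SUB R7, 15: R7=29-15=14
STORE R7, [4] → M[4]=14
halt.
Total executed instructions: 30.

30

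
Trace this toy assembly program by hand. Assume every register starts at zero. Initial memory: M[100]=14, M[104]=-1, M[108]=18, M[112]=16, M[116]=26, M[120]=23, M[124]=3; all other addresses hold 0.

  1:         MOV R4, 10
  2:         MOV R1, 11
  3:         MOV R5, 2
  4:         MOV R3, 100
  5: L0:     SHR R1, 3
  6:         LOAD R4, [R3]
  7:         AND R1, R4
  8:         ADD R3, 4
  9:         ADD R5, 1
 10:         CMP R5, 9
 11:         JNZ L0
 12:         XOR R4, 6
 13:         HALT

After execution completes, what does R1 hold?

0

after MOV R4, 10: R4=10
after MOV R1, 11: R1=11
after MOV R5, 2: R5=2
after MOV R3, 100: R3=100
after SHR R1, 3: R1=11>>3=1
after LOAD R4, [R3]: R4=M[100]=14
after AND R1, R4: R1=1&14=0
after ADD R3, 4: R3=100+4=104
after ADD R5, 1: R5=2+1=3
CMP R5, 9  (cmp 3,9)
JNZ L0: taken
after SHR R1, 3: R1=0>>3=0
after LOAD R4, [R3]: R4=M[104]=-1
after AND R1, R4: R1=0&(-1)=0
after ADD R3, 4: R3=104+4=108
after ADD R5, 1: R5=3+1=4
CMP R5, 9  (cmp 4,9)
JNZ L0: taken
after SHR R1, 3: R1=0>>3=0
after LOAD R4, [R3]: R4=M[108]=18
after AND R1, R4: R1=0&18=0
after ADD R3, 4: R3=108+4=112
after ADD R5, 1: R5=4+1=5
CMP R5, 9  (cmp 5,9)
JNZ L0: taken
after SHR R1, 3: R1=0>>3=0
after LOAD R4, [R3]: R4=M[112]=16
after AND R1, R4: R1=0&16=0
after ADD R3, 4: R3=112+4=116
after ADD R5, 1: R5=5+1=6
CMP R5, 9  (cmp 6,9)
JNZ L0: taken
after SHR R1, 3: R1=0>>3=0
after LOAD R4, [R3]: R4=M[116]=26
after AND R1, R4: R1=0&26=0
after ADD R3, 4: R3=116+4=120
after ADD R5, 1: R5=6+1=7
CMP R5, 9  (cmp 7,9)
JNZ L0: taken
after SHR R1, 3: R1=0>>3=0
after LOAD R4, [R3]: R4=M[120]=23
after AND R1, R4: R1=0&23=0
after ADD R3, 4: R3=120+4=124
after ADD R5, 1: R5=7+1=8
CMP R5, 9  (cmp 8,9)
JNZ L0: taken
after SHR R1, 3: R1=0>>3=0
after LOAD R4, [R3]: R4=M[124]=3
after AND R1, R4: R1=0&3=0
after ADD R3, 4: R3=124+4=128
after ADD R5, 1: R5=8+1=9
CMP R5, 9  (cmp 9,9)
JNZ L0: not taken
after XOR R4, 6: R4=3^6=5
halt.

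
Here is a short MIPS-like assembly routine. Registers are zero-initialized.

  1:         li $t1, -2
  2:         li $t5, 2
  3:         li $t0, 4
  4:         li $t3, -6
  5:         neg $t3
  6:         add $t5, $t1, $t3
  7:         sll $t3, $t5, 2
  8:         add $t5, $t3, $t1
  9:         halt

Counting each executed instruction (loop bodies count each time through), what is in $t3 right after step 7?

$t1=-2
$t5=2
$t0=4
$t3=-6
$t3=-(-6)=6
$t5=(-2)+6=4
$t3=4<<2=16
After step 7: $t3 = 16.

16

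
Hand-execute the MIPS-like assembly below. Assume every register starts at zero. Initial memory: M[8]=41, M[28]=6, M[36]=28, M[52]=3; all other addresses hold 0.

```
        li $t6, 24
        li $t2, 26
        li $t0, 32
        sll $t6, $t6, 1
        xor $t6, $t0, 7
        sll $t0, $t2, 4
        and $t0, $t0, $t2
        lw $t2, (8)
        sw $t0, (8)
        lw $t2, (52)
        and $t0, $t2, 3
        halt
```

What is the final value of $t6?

$t6=24
$t2=26
$t0=32
$t6=24<<1=48
$t6=32^7=39
$t0=26<<4=416
$t0=416&26=0
$t2=M[8]=41
sw $t0, (8) → M[8]=0
$t2=M[52]=3
$t0=3&3=3
halt.

39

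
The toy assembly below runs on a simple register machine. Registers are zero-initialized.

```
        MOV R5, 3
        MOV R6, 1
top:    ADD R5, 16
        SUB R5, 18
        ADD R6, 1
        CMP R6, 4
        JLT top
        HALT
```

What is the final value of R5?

-3

R5=3
R6=1
R5=3+16=19
R5=19-18=1
R6=1+1=2
CMP R6, 4  (cmp 2,4)
JLT top: taken
R5=1+16=17
R5=17-18=-1
R6=2+1=3
CMP R6, 4  (cmp 3,4)
JLT top: taken
R5=(-1)+16=15
R5=15-18=-3
R6=3+1=4
CMP R6, 4  (cmp 4,4)
JLT top: not taken
halt.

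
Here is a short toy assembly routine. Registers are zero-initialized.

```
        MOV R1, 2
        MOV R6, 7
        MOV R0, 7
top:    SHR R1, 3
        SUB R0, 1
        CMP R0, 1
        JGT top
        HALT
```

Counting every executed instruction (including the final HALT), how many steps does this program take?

MOV R1, 2 → R1=2
MOV R6, 7 → R6=7
MOV R0, 7 → R0=7
SHR R1, 3 → R1=2>>3=0
SUB R0, 1 → R0=7-1=6
CMP R0, 1  (cmp 6,1)
JGT top: taken
SHR R1, 3 → R1=0>>3=0
SUB R0, 1 → R0=6-1=5
CMP R0, 1  (cmp 5,1)
JGT top: taken
SHR R1, 3 → R1=0>>3=0
SUB R0, 1 → R0=5-1=4
CMP R0, 1  (cmp 4,1)
JGT top: taken
SHR R1, 3 → R1=0>>3=0
SUB R0, 1 → R0=4-1=3
CMP R0, 1  (cmp 3,1)
JGT top: taken
SHR R1, 3 → R1=0>>3=0
SUB R0, 1 → R0=3-1=2
CMP R0, 1  (cmp 2,1)
JGT top: taken
SHR R1, 3 → R1=0>>3=0
SUB R0, 1 → R0=2-1=1
CMP R0, 1  (cmp 1,1)
JGT top: not taken
halt.
Total executed instructions: 28.

28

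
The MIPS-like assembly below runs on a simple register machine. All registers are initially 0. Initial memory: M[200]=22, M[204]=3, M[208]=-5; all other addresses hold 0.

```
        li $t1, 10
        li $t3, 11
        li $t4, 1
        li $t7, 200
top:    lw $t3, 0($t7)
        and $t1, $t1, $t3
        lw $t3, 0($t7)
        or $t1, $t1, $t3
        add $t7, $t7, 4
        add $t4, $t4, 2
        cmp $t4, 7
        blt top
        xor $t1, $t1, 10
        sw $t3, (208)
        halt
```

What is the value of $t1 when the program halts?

after li $t1, 10: $t1=10
after li $t3, 11: $t3=11
after li $t4, 1: $t4=1
after li $t7, 200: $t7=200
after lw $t3, 0($t7): $t3=M[200]=22
after and $t1, $t1, $t3: $t1=10&22=2
after lw $t3, 0($t7): $t3=M[200]=22
after or $t1, $t1, $t3: $t1=2|22=22
after add $t7, $t7, 4: $t7=200+4=204
after add $t4, $t4, 2: $t4=1+2=3
cmp $t4, 7  (cmp 3,7)
blt top: taken
after lw $t3, 0($t7): $t3=M[204]=3
after and $t1, $t1, $t3: $t1=22&3=2
after lw $t3, 0($t7): $t3=M[204]=3
after or $t1, $t1, $t3: $t1=2|3=3
after add $t7, $t7, 4: $t7=204+4=208
after add $t4, $t4, 2: $t4=3+2=5
cmp $t4, 7  (cmp 5,7)
blt top: taken
after lw $t3, 0($t7): $t3=M[208]=-5
after and $t1, $t1, $t3: $t1=3&(-5)=3
after lw $t3, 0($t7): $t3=M[208]=-5
after or $t1, $t1, $t3: $t1=3|(-5)=-5
after add $t7, $t7, 4: $t7=208+4=212
after add $t4, $t4, 2: $t4=5+2=7
cmp $t4, 7  (cmp 7,7)
blt top: not taken
after xor $t1, $t1, 10: $t1=(-5)^10=-15
sw $t3, (208) → M[208]=-5
halt.

-15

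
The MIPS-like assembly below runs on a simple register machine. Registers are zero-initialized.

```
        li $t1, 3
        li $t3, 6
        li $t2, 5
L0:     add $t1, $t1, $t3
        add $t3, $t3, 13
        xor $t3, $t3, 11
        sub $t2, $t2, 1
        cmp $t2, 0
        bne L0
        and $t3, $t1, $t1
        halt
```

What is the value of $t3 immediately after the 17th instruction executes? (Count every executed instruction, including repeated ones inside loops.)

li $t1, 3 → $t1=3
li $t3, 6 → $t3=6
li $t2, 5 → $t2=5
add $t1, $t1, $t3 → $t1=3+6=9
add $t3, $t3, 13 → $t3=6+13=19
xor $t3, $t3, 11 → $t3=19^11=24
sub $t2, $t2, 1 → $t2=5-1=4
cmp $t2, 0  (cmp 4,0)
bne L0: taken
add $t1, $t1, $t3 → $t1=9+24=33
add $t3, $t3, 13 → $t3=24+13=37
xor $t3, $t3, 11 → $t3=37^11=46
sub $t2, $t2, 1 → $t2=4-1=3
cmp $t2, 0  (cmp 3,0)
bne L0: taken
add $t1, $t1, $t3 → $t1=33+46=79
add $t3, $t3, 13 → $t3=46+13=59
After step 17: $t3 = 59.

59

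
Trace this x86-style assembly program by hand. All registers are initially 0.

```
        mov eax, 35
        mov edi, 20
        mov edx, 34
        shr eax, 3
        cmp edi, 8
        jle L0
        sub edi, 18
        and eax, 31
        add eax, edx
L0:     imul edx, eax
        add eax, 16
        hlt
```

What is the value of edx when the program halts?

eax=35
edi=20
edx=34
eax=35>>3=4
cmp edi, 8  (cmp 20,8)
jle L0: not taken
edi=20-18=2
eax=4&31=4
eax=4+34=38
edx=34*38=1292
eax=38+16=54
halt.

1292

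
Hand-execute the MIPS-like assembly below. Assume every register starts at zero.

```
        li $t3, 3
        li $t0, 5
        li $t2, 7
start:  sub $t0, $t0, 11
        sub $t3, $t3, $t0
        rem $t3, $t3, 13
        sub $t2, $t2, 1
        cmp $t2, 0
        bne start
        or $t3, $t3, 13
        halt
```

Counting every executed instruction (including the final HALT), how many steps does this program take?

47

after li $t3, 3: $t3=3
after li $t0, 5: $t0=5
after li $t2, 7: $t2=7
after sub $t0, $t0, 11: $t0=5-11=-6
after sub $t3, $t3, $t0: $t3=3-(-6)=9
after rem $t3, $t3, 13: $t3=9%13=9
after sub $t2, $t2, 1: $t2=7-1=6
cmp $t2, 0  (cmp 6,0)
bne start: taken
after sub $t0, $t0, 11: $t0=(-6)-11=-17
after sub $t3, $t3, $t0: $t3=9-(-17)=26
after rem $t3, $t3, 13: $t3=26%13=0
after sub $t2, $t2, 1: $t2=6-1=5
cmp $t2, 0  (cmp 5,0)
bne start: taken
after sub $t0, $t0, 11: $t0=(-17)-11=-28
after sub $t3, $t3, $t0: $t3=0-(-28)=28
after rem $t3, $t3, 13: $t3=28%13=2
after sub $t2, $t2, 1: $t2=5-1=4
cmp $t2, 0  (cmp 4,0)
bne start: taken
after sub $t0, $t0, 11: $t0=(-28)-11=-39
after sub $t3, $t3, $t0: $t3=2-(-39)=41
after rem $t3, $t3, 13: $t3=41%13=2
after sub $t2, $t2, 1: $t2=4-1=3
cmp $t2, 0  (cmp 3,0)
bne start: taken
after sub $t0, $t0, 11: $t0=(-39)-11=-50
after sub $t3, $t3, $t0: $t3=2-(-50)=52
after rem $t3, $t3, 13: $t3=52%13=0
after sub $t2, $t2, 1: $t2=3-1=2
cmp $t2, 0  (cmp 2,0)
bne start: taken
after sub $t0, $t0, 11: $t0=(-50)-11=-61
after sub $t3, $t3, $t0: $t3=0-(-61)=61
after rem $t3, $t3, 13: $t3=61%13=9
after sub $t2, $t2, 1: $t2=2-1=1
cmp $t2, 0  (cmp 1,0)
bne start: taken
after sub $t0, $t0, 11: $t0=(-61)-11=-72
after sub $t3, $t3, $t0: $t3=9-(-72)=81
after rem $t3, $t3, 13: $t3=81%13=3
after sub $t2, $t2, 1: $t2=1-1=0
cmp $t2, 0  (cmp 0,0)
bne start: not taken
after or $t3, $t3, 13: $t3=3|13=15
halt.
Total executed instructions: 47.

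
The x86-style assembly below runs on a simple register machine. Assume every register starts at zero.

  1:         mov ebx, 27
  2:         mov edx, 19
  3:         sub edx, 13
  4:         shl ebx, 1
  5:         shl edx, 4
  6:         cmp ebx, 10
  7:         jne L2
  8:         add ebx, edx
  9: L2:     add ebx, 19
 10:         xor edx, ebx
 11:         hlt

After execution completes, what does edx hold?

mov ebx, 27 → ebx=27
mov edx, 19 → edx=19
sub edx, 13 → edx=19-13=6
shl ebx, 1 → ebx=27<<1=54
shl edx, 4 → edx=6<<4=96
cmp ebx, 10  (cmp 54,10)
jne L2: taken
add ebx, 19 → ebx=54+19=73
xor edx, ebx → edx=96^73=41
halt.

41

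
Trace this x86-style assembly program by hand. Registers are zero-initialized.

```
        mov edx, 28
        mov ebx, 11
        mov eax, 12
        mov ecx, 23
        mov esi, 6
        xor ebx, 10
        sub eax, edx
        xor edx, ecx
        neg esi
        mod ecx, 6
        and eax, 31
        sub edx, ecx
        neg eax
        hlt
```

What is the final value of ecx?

5

edx=28
ebx=11
eax=12
ecx=23
esi=6
ebx=11^10=1
eax=12-28=-16
edx=28^23=11
esi=-(6)=-6
ecx=23%6=5
eax=(-16)&31=16
edx=11-5=6
eax=-(16)=-16
halt.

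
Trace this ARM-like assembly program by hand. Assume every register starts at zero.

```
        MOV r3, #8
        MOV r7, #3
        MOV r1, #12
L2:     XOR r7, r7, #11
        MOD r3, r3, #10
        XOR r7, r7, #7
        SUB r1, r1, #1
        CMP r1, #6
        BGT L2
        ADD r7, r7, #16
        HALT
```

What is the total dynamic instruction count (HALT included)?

41

r3=8
r7=3
r1=12
r7=3^11=8
r3=8%10=8
r7=8^7=15
r1=12-1=11
CMP r1, #6  (cmp 11,6)
BGT L2: taken
r7=15^11=4
r3=8%10=8
r7=4^7=3
r1=11-1=10
CMP r1, #6  (cmp 10,6)
BGT L2: taken
r7=3^11=8
r3=8%10=8
r7=8^7=15
r1=10-1=9
CMP r1, #6  (cmp 9,6)
BGT L2: taken
r7=15^11=4
r3=8%10=8
r7=4^7=3
r1=9-1=8
CMP r1, #6  (cmp 8,6)
BGT L2: taken
r7=3^11=8
r3=8%10=8
r7=8^7=15
r1=8-1=7
CMP r1, #6  (cmp 7,6)
BGT L2: taken
r7=15^11=4
r3=8%10=8
r7=4^7=3
r1=7-1=6
CMP r1, #6  (cmp 6,6)
BGT L2: not taken
r7=3+16=19
halt.
Total executed instructions: 41.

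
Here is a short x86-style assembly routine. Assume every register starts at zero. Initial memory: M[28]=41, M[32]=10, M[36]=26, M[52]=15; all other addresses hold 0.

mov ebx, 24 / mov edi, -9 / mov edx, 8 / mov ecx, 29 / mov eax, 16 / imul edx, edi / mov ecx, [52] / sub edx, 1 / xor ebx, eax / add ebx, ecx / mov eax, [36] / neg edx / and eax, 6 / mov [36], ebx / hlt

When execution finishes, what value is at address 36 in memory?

mov ebx, 24 → ebx=24
mov edi, -9 → edi=-9
mov edx, 8 → edx=8
mov ecx, 29 → ecx=29
mov eax, 16 → eax=16
imul edx, edi → edx=8*(-9)=-72
mov ecx, [52] → ecx=M[52]=15
sub edx, 1 → edx=(-72)-1=-73
xor ebx, eax → ebx=24^16=8
add ebx, ecx → ebx=8+15=23
mov eax, [36] → eax=M[36]=26
neg edx → edx=-(-73)=73
and eax, 6 → eax=26&6=2
mov [36], ebx → M[36]=23
halt.

23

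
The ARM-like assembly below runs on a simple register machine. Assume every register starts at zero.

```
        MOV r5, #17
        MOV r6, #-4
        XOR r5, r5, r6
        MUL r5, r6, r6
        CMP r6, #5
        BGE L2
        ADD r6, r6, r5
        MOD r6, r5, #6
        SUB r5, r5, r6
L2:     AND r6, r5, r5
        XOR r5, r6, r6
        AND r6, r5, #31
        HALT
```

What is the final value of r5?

r5=17
r6=-4
r5=17^(-4)=-19
r5=(-4)*(-4)=16
CMP r6, #5  (cmp -4,5)
BGE L2: not taken
r6=(-4)+16=12
r6=16%6=4
r5=16-4=12
r6=12&12=12
r5=12^12=0
r6=0&31=0
halt.

0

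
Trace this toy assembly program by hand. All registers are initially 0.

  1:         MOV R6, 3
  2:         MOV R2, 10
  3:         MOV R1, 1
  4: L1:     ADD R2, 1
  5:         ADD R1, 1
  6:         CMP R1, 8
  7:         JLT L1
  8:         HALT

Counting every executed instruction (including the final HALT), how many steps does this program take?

32

MOV R6, 3 → R6=3
MOV R2, 10 → R2=10
MOV R1, 1 → R1=1
ADD R2, 1 → R2=10+1=11
ADD R1, 1 → R1=1+1=2
CMP R1, 8  (cmp 2,8)
JLT L1: taken
ADD R2, 1 → R2=11+1=12
ADD R1, 1 → R1=2+1=3
CMP R1, 8  (cmp 3,8)
JLT L1: taken
ADD R2, 1 → R2=12+1=13
ADD R1, 1 → R1=3+1=4
CMP R1, 8  (cmp 4,8)
JLT L1: taken
ADD R2, 1 → R2=13+1=14
ADD R1, 1 → R1=4+1=5
CMP R1, 8  (cmp 5,8)
JLT L1: taken
ADD R2, 1 → R2=14+1=15
ADD R1, 1 → R1=5+1=6
CMP R1, 8  (cmp 6,8)
JLT L1: taken
ADD R2, 1 → R2=15+1=16
ADD R1, 1 → R1=6+1=7
CMP R1, 8  (cmp 7,8)
JLT L1: taken
ADD R2, 1 → R2=16+1=17
ADD R1, 1 → R1=7+1=8
CMP R1, 8  (cmp 8,8)
JLT L1: not taken
halt.
Total executed instructions: 32.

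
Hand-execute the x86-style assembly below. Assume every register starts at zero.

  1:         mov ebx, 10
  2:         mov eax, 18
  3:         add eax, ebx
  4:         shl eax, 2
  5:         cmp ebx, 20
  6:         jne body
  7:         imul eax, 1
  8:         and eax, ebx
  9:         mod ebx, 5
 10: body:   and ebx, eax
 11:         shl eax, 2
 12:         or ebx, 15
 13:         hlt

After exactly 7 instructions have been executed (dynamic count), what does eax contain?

ebx=10
eax=18
eax=18+10=28
eax=28<<2=112
cmp ebx, 20  (cmp 10,20)
jne body: taken
ebx=10&112=0
After step 7: eax = 112.

112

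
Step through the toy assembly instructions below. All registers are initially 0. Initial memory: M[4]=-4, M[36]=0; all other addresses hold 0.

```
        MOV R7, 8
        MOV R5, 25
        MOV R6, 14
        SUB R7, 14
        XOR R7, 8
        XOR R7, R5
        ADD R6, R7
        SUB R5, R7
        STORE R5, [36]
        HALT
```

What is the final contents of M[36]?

MOV R7, 8 → R7=8
MOV R5, 25 → R5=25
MOV R6, 14 → R6=14
SUB R7, 14 → R7=8-14=-6
XOR R7, 8 → R7=(-6)^8=-14
XOR R7, R5 → R7=(-14)^25=-21
ADD R6, R7 → R6=14+(-21)=-7
SUB R5, R7 → R5=25-(-21)=46
STORE R5, [36] → M[36]=46
halt.

46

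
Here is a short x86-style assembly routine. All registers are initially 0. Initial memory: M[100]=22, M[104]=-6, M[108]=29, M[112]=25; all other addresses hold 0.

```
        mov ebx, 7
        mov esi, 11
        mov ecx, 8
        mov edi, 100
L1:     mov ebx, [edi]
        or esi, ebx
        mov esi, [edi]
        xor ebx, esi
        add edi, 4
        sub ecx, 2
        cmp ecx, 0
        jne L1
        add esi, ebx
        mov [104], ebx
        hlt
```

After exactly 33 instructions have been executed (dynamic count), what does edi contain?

after mov ebx, 7: ebx=7
after mov esi, 11: esi=11
after mov ecx, 8: ecx=8
after mov edi, 100: edi=100
after mov ebx, [edi]: ebx=M[100]=22
after or esi, ebx: esi=11|22=31
after mov esi, [edi]: esi=M[100]=22
after xor ebx, esi: ebx=22^22=0
after add edi, 4: edi=100+4=104
after sub ecx, 2: ecx=8-2=6
cmp ecx, 0  (cmp 6,0)
jne L1: taken
after mov ebx, [edi]: ebx=M[104]=-6
after or esi, ebx: esi=22|(-6)=-2
after mov esi, [edi]: esi=M[104]=-6
after xor ebx, esi: ebx=(-6)^(-6)=0
after add edi, 4: edi=104+4=108
after sub ecx, 2: ecx=6-2=4
cmp ecx, 0  (cmp 4,0)
jne L1: taken
after mov ebx, [edi]: ebx=M[108]=29
after or esi, ebx: esi=(-6)|29=-1
after mov esi, [edi]: esi=M[108]=29
after xor ebx, esi: ebx=29^29=0
after add edi, 4: edi=108+4=112
after sub ecx, 2: ecx=4-2=2
cmp ecx, 0  (cmp 2,0)
jne L1: taken
after mov ebx, [edi]: ebx=M[112]=25
after or esi, ebx: esi=29|25=29
after mov esi, [edi]: esi=M[112]=25
after xor ebx, esi: ebx=25^25=0
after add edi, 4: edi=112+4=116
After step 33: edi = 116.

116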